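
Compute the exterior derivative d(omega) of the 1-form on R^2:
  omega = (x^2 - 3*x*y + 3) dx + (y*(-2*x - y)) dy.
d(omega) = (3*x - 2*y) dx ∧ dy

For a 1-form omega = sum_i f_i dx_i, the exterior derivative is
  d(omega) = sum_{i < j} (∂f_j/∂x_i - ∂f_i/∂x_j) dx_i ∧ dx_j.
  coefficient of dx ∧ dy: ∂f_2/∂x - ∂f_1/∂y = ∂(y*(-2*x - y))/∂x - ∂(x^2 - 3*x*y + 3)/∂y = 3*x - 2*y
Assembling: d(omega) = (3*x - 2*y) dx ∧ dy.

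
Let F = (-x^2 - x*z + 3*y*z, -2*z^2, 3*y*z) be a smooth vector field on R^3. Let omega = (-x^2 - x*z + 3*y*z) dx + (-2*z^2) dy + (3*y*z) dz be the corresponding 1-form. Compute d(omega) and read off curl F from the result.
d(omega) = (7*z) dy ∧ dz + (-x + 3*y) dz ∧ dx + (-3*z) dx ∧ dy; curl F = (7*z, -x + 3*y, -3*z)

d omega = sum_{i<j} (∂f_j/∂x_i - ∂f_i/∂x_j) dx_i ∧ dx_j. Under the identification (dy ∧ dz, dz ∧ dx, dx ∧ dy) ↔ (e_x, e_y, e_z), the coefficients are exactly the components of curl F. Compute:
  ∂R/∂y - ∂Q/∂z = (3*z) - (-4*z) = 7*z
  ∂P/∂z - ∂R/∂x = (-x + 3*y) - (0) = -x + 3*y
  ∂Q/∂x - ∂P/∂y = (0) - (3*z) = -3*z.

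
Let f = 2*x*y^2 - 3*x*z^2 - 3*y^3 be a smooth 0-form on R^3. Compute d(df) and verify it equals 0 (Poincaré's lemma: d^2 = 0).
d(df) = 0

Step 1: df = sum_i (∂f/∂x_i) dx_i = (2*y^2 - 3*z^2) dx + (y*(4*x - 9*y)) dy + (-6*x*z) dz.
Step 2: Apply d again. Using the 1-form formula, the coefficient of dx ∧ dy in d(df) is ∂^2 f/∂x ∂y - ∂^2 f/∂y ∂x = (4*y) - (4*y) = 0 (equality of mixed partials for smooth f).
Similarly for dx ∧ dz and dy ∧ dz — all coefficients vanish. So d(df) = 0.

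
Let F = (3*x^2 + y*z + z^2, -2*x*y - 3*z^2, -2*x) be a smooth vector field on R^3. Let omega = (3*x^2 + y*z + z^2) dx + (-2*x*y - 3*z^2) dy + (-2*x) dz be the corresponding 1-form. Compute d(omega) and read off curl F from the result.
d(omega) = (6*z) dy ∧ dz + (y + 2*z + 2) dz ∧ dx + (-2*y - z) dx ∧ dy; curl F = (6*z, y + 2*z + 2, -2*y - z)

d omega = sum_{i<j} (∂f_j/∂x_i - ∂f_i/∂x_j) dx_i ∧ dx_j. Under the identification (dy ∧ dz, dz ∧ dx, dx ∧ dy) ↔ (e_x, e_y, e_z), the coefficients are exactly the components of curl F. Compute:
  ∂R/∂y - ∂Q/∂z = (0) - (-6*z) = 6*z
  ∂P/∂z - ∂R/∂x = (y + 2*z) - (-2) = y + 2*z + 2
  ∂Q/∂x - ∂P/∂y = (-2*y) - (z) = -2*y - z.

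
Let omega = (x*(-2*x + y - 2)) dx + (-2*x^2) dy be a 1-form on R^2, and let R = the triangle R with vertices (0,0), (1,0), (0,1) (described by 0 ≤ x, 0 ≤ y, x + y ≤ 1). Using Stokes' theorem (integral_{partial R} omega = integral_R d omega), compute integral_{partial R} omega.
integral_(partial R) omega = -5/6

Stokes: integral_partial_R omega = integral_R d omega with d omega = (∂Q/∂x - ∂P/∂y) dx ∧ dy.
  ∂Q/∂x = -4*x
  ∂P/∂y = x
  integrand = ∂Q/∂x - ∂P/∂y = -5*x.
Integrating over R: integral_0^1 integral_0^{1-x} (-5*x) dy dx = -5/6.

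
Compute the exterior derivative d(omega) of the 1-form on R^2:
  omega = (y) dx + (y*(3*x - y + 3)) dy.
d(omega) = (3*y - 1) dx ∧ dy

For a 1-form omega = sum_i f_i dx_i, the exterior derivative is
  d(omega) = sum_{i < j} (∂f_j/∂x_i - ∂f_i/∂x_j) dx_i ∧ dx_j.
  coefficient of dx ∧ dy: ∂f_2/∂x - ∂f_1/∂y = ∂(y*(3*x - y + 3))/∂x - ∂(y)/∂y = 3*y - 1
Assembling: d(omega) = (3*y - 1) dx ∧ dy.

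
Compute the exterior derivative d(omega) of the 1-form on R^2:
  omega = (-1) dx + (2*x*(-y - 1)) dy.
d(omega) = (-2*y - 2) dx ∧ dy

For a 1-form omega = sum_i f_i dx_i, the exterior derivative is
  d(omega) = sum_{i < j} (∂f_j/∂x_i - ∂f_i/∂x_j) dx_i ∧ dx_j.
  coefficient of dx ∧ dy: ∂f_2/∂x - ∂f_1/∂y = ∂(2*x*(-y - 1))/∂x - ∂(-1)/∂y = -2*y - 2
Assembling: d(omega) = (-2*y - 2) dx ∧ dy.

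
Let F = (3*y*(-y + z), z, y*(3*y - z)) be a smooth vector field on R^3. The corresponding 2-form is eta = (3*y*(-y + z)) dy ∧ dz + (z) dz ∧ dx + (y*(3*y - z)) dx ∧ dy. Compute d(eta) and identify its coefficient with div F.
d(eta) = (-y) dx ∧ dy ∧ dz; div F = -y

For a 2-form in R^3 of the form above, applying d gives a 3-form with coefficient ∂P/∂x + ∂Q/∂y + ∂R/∂z:
  ∂P/∂x = 0
  ∂Q/∂y = 0
  ∂R/∂z = -y
Sum = -y, which is exactly div F.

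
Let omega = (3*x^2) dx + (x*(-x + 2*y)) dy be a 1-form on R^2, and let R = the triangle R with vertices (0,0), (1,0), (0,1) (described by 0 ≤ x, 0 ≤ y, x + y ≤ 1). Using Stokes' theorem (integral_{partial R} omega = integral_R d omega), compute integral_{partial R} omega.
integral_(partial R) omega = 0

Stokes: integral_partial_R omega = integral_R d omega with d omega = (∂Q/∂x - ∂P/∂y) dx ∧ dy.
  ∂Q/∂x = -2*x + 2*y
  ∂P/∂y = 0
  integrand = ∂Q/∂x - ∂P/∂y = -2*x + 2*y.
Integrating over R: integral_0^1 integral_0^{1-x} (-2*x + 2*y) dy dx = 0.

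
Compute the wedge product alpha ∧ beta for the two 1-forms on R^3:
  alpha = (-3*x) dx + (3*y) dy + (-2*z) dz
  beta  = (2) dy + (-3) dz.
alpha ∧ beta = (-6*x) dx ∧ dy + (9*x) dx ∧ dz + (-9*y + 4*z) dy ∧ dz

Distribute the wedge, using dx_i ∧ dx_j = -dx_j ∧ dx_i and dx_i ∧ dx_i = 0. For each pair (i, j) with i < j, the coefficient of dx_i ∧ dx_j in alpha ∧ beta is (alpha_i * beta_j - alpha_j * beta_i). Collecting: alpha ∧ beta = (-6*x) dx ∧ dy + (9*x) dx ∧ dz + (-9*y + 4*z) dy ∧ dz.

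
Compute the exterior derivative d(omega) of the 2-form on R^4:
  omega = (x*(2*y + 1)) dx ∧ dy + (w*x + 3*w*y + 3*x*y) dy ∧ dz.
d(omega) = (w + 3*y) dx ∧ dy ∧ dz + (x + 3*y) dy ∧ dz ∧ dw

For a 2-form omega = sum_{i<j} g_{ij} dx_i ∧ dx_j, the exterior derivative is
  d(omega) = sum_{i<j} d(g_{ij}) ∧ dx_i ∧ dx_j = sum_{i<j, k} (∂g_{ij}/∂x_k) dx_k ∧ dx_i ∧ dx_j.
Expand each term, using dx_k ∧ dx_i ∧ dx_j = sgn(permutation) dx_{(a)} ∧ dx_{(b)} ∧ dx_{(c)} with (a < b < c) sorted:
  d(w*x + 3*w*y + 3*x*y) includes (∂/∂x)(w*x + 3*w*y + 3*x*y) dx = (w + 3*y) dx, which multiplied by dy ∧ dz gives (w + 3*y) dx ∧ dy ∧ dz
  d(w*x + 3*w*y + 3*x*y) includes (∂/∂w)(w*x + 3*w*y + 3*x*y) dw = (x + 3*y) dw, which multiplied by dy ∧ dz gives (x + 3*y) dy ∧ dz ∧ dw
Collecting like 3-forms: d(omega) = (w + 3*y) dx ∧ dy ∧ dz + (x + 3*y) dy ∧ dz ∧ dw.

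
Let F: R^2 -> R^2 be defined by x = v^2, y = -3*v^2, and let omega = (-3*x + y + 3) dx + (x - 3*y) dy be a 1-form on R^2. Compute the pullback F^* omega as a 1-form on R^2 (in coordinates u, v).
F^* omega = (-72*v^3 + 6*v) dv

Using F^*(f dg) = (f ∘ F) d(g ∘ F), substitute each coordinate x_i by F_i(u, v) in f_i, and replace dx_i by d F_i = (∂F_i/∂u) du + (∂F_i/∂v) dv.
  For the x component: f_1(F) = 3 - 6*v^2; d F_1 = (0) du + (2*v) dv
  For the y component: f_2(F) = 10*v^2; d F_2 = (0) du + (-6*v) dv
Combining and collecting du, dv coefficients:
  coeff of du: 0
  coeff of dv: -72*v^3 + 6*v
F^* omega = (-72*v^3 + 6*v) dv.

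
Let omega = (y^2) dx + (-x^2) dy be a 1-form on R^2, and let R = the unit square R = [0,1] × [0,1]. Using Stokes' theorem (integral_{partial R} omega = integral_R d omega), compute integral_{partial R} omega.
integral_(partial R) omega = -2

Stokes: integral_partial_R omega = integral_R d omega with d omega = (∂Q/∂x - ∂P/∂y) dx ∧ dy.
  ∂Q/∂x = -2*x
  ∂P/∂y = 2*y
  integrand = ∂Q/∂x - ∂P/∂y = -2*x - 2*y.
Integrating over R: integral_0^1 integral_0^1 (-2*x - 2*y) dx dy = -2.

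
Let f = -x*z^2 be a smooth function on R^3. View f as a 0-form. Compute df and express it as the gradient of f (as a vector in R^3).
df = (-z^2) dx + (0) dy + (-2*x*z) dz; grad f = (-z^2, 0, -2*x*z)

For a 0-form f, d f = (∂f/∂x) dx + (∂f/∂y) dy + (∂f/∂z) dz. The components of the vector representation are exactly the entries of grad f in Cartesian coordinates:
  ∂f/∂x = -z^2
  ∂f/∂y = 0
  ∂f/∂z = -2*x*z.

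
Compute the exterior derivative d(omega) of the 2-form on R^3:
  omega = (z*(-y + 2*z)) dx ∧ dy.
d(omega) = (-y + 4*z) dx ∧ dy ∧ dz

For a 2-form omega = sum_{i<j} g_{ij} dx_i ∧ dx_j, the exterior derivative is
  d(omega) = sum_{i<j} d(g_{ij}) ∧ dx_i ∧ dx_j = sum_{i<j, k} (∂g_{ij}/∂x_k) dx_k ∧ dx_i ∧ dx_j.
Expand each term, using dx_k ∧ dx_i ∧ dx_j = sgn(permutation) dx_{(a)} ∧ dx_{(b)} ∧ dx_{(c)} with (a < b < c) sorted:
  d(z*(-y + 2*z)) includes (∂/∂z)(z*(-y + 2*z)) dz = (-y + 4*z) dz, which multiplied by dx ∧ dy gives (-y + 4*z) dx ∧ dy ∧ dz
Collecting like 3-forms: d(omega) = (-y + 4*z) dx ∧ dy ∧ dz.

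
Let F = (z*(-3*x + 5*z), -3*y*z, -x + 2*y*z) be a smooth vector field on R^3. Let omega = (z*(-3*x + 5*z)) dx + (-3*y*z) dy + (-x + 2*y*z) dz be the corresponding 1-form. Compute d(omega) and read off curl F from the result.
d(omega) = (3*y + 2*z) dy ∧ dz + (-3*x + 10*z + 1) dz ∧ dx + (0) dx ∧ dy; curl F = (3*y + 2*z, -3*x + 10*z + 1, 0)

d omega = sum_{i<j} (∂f_j/∂x_i - ∂f_i/∂x_j) dx_i ∧ dx_j. Under the identification (dy ∧ dz, dz ∧ dx, dx ∧ dy) ↔ (e_x, e_y, e_z), the coefficients are exactly the components of curl F. Compute:
  ∂R/∂y - ∂Q/∂z = (2*z) - (-3*y) = 3*y + 2*z
  ∂P/∂z - ∂R/∂x = (-3*x + 10*z) - (-1) = -3*x + 10*z + 1
  ∂Q/∂x - ∂P/∂y = (0) - (0) = 0.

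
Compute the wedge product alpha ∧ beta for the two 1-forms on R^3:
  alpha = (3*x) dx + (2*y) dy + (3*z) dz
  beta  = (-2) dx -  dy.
alpha ∧ beta = (-3*x + 4*y) dx ∧ dy + (6*z) dx ∧ dz + (3*z) dy ∧ dz

Distribute the wedge, using dx_i ∧ dx_j = -dx_j ∧ dx_i and dx_i ∧ dx_i = 0. For each pair (i, j) with i < j, the coefficient of dx_i ∧ dx_j in alpha ∧ beta is (alpha_i * beta_j - alpha_j * beta_i). Collecting: alpha ∧ beta = (-3*x + 4*y) dx ∧ dy + (6*z) dx ∧ dz + (3*z) dy ∧ dz.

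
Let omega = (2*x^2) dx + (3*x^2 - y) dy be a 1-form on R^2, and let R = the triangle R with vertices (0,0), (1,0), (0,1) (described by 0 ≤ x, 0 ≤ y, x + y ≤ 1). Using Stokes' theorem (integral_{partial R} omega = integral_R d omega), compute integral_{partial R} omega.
integral_(partial R) omega = 1

Stokes: integral_partial_R omega = integral_R d omega with d omega = (∂Q/∂x - ∂P/∂y) dx ∧ dy.
  ∂Q/∂x = 6*x
  ∂P/∂y = 0
  integrand = ∂Q/∂x - ∂P/∂y = 6*x.
Integrating over R: integral_0^1 integral_0^{1-x} (6*x) dy dx = 1.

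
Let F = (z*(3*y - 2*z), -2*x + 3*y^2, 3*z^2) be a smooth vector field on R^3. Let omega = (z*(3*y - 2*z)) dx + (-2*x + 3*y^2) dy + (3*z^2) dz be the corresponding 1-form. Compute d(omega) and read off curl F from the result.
d(omega) = (0) dy ∧ dz + (3*y - 4*z) dz ∧ dx + (-3*z - 2) dx ∧ dy; curl F = (0, 3*y - 4*z, -3*z - 2)

d omega = sum_{i<j} (∂f_j/∂x_i - ∂f_i/∂x_j) dx_i ∧ dx_j. Under the identification (dy ∧ dz, dz ∧ dx, dx ∧ dy) ↔ (e_x, e_y, e_z), the coefficients are exactly the components of curl F. Compute:
  ∂R/∂y - ∂Q/∂z = (0) - (0) = 0
  ∂P/∂z - ∂R/∂x = (3*y - 4*z) - (0) = 3*y - 4*z
  ∂Q/∂x - ∂P/∂y = (-2) - (3*z) = -3*z - 2.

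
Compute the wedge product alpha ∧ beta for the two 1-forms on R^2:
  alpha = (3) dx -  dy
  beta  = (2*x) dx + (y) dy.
alpha ∧ beta = (2*x + 3*y) dx ∧ dy

Distribute the wedge, using dx_i ∧ dx_j = -dx_j ∧ dx_i and dx_i ∧ dx_i = 0. For each pair (i, j) with i < j, the coefficient of dx_i ∧ dx_j in alpha ∧ beta is (alpha_i * beta_j - alpha_j * beta_i). Collecting: alpha ∧ beta = (2*x + 3*y) dx ∧ dy.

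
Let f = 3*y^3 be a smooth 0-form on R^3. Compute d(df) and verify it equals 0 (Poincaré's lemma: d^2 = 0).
d(df) = 0

Step 1: df = sum_i (∂f/∂x_i) dx_i = (0) dx + (9*y^2) dy + (0) dz.
Step 2: Apply d again. Using the 1-form formula, the coefficient of dx ∧ dy in d(df) is ∂^2 f/∂x ∂y - ∂^2 f/∂y ∂x = (0) - (0) = 0 (equality of mixed partials for smooth f).
Similarly for dx ∧ dz and dy ∧ dz — all coefficients vanish. So d(df) = 0.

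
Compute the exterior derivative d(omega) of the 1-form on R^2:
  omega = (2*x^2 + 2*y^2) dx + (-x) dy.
d(omega) = (-4*y - 1) dx ∧ dy

For a 1-form omega = sum_i f_i dx_i, the exterior derivative is
  d(omega) = sum_{i < j} (∂f_j/∂x_i - ∂f_i/∂x_j) dx_i ∧ dx_j.
  coefficient of dx ∧ dy: ∂f_2/∂x - ∂f_1/∂y = ∂(-x)/∂x - ∂(2*x^2 + 2*y^2)/∂y = -4*y - 1
Assembling: d(omega) = (-4*y - 1) dx ∧ dy.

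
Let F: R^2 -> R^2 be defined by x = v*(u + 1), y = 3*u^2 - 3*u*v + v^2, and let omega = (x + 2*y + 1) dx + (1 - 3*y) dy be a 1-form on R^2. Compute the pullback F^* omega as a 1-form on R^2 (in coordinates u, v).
F^* omega = (-54*u^3 + 87*u^2*v - 50*u*v^2 + 6*u + 11*v^3 + v^2 - 2*v) du + (33*u^3 - 50*u^2*v + 6*u^2 + 29*u*v^2 - 4*u*v - 2*u - 6*v^3 + 2*v^2 + 3*v + 1) dv

Using F^*(f dg) = (f ∘ F) d(g ∘ F), substitute each coordinate x_i by F_i(u, v) in f_i, and replace dx_i by d F_i = (∂F_i/∂u) du + (∂F_i/∂v) dv.
  For the x component: f_1(F) = 6*u^2 - 5*u*v + 2*v^2 + v + 1; d F_1 = (v) du + (u + 1) dv
  For the y component: f_2(F) = -9*u^2 + 9*u*v - 3*v^2 + 1; d F_2 = (6*u - 3*v) du + (-3*u + 2*v) dv
Combining and collecting du, dv coefficients:
  coeff of du: -54*u^3 + 87*u^2*v - 50*u*v^2 + 6*u + 11*v^3 + v^2 - 2*v
  coeff of dv: 33*u^3 - 50*u^2*v + 6*u^2 + 29*u*v^2 - 4*u*v - 2*u - 6*v^3 + 2*v^2 + 3*v + 1
F^* omega = (-54*u^3 + 87*u^2*v - 50*u*v^2 + 6*u + 11*v^3 + v^2 - 2*v) du + (33*u^3 - 50*u^2*v + 6*u^2 + 29*u*v^2 - 4*u*v - 2*u - 6*v^3 + 2*v^2 + 3*v + 1) dv.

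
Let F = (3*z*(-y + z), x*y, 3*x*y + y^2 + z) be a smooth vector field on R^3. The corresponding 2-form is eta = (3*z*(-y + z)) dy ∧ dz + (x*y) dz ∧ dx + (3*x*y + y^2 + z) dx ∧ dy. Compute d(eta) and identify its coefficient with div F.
d(eta) = (x + 1) dx ∧ dy ∧ dz; div F = x + 1

For a 2-form in R^3 of the form above, applying d gives a 3-form with coefficient ∂P/∂x + ∂Q/∂y + ∂R/∂z:
  ∂P/∂x = 0
  ∂Q/∂y = x
  ∂R/∂z = 1
Sum = x + 1, which is exactly div F.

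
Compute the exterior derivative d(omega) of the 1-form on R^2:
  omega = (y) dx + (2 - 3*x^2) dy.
d(omega) = (-6*x - 1) dx ∧ dy

For a 1-form omega = sum_i f_i dx_i, the exterior derivative is
  d(omega) = sum_{i < j} (∂f_j/∂x_i - ∂f_i/∂x_j) dx_i ∧ dx_j.
  coefficient of dx ∧ dy: ∂f_2/∂x - ∂f_1/∂y = ∂(2 - 3*x^2)/∂x - ∂(y)/∂y = -6*x - 1
Assembling: d(omega) = (-6*x - 1) dx ∧ dy.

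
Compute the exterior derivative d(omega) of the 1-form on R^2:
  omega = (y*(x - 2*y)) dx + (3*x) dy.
d(omega) = (-x + 4*y + 3) dx ∧ dy

For a 1-form omega = sum_i f_i dx_i, the exterior derivative is
  d(omega) = sum_{i < j} (∂f_j/∂x_i - ∂f_i/∂x_j) dx_i ∧ dx_j.
  coefficient of dx ∧ dy: ∂f_2/∂x - ∂f_1/∂y = ∂(3*x)/∂x - ∂(y*(x - 2*y))/∂y = -x + 4*y + 3
Assembling: d(omega) = (-x + 4*y + 3) dx ∧ dy.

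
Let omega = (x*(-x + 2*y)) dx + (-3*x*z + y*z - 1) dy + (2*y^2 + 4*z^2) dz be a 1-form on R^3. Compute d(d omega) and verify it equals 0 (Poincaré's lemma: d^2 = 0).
d(d omega) = 0

Step 1: d omega = sum_{i<j} (∂f_j/∂x_i - ∂f_i/∂x_j) dx_i ∧ dx_j:
  coeff of dx ∧ dy: -2*x - 3*z
  coeff of dx ∧ dz: 0
  coeff of dy ∧ dz: 3*x + 3*y
Step 2: Apply d again to each 2-form coefficient. The only possible 3-form in R^3 is dx ∧ dy ∧ dz, with coefficient
  ∂(coeff of dy∧dz)/∂x - ∂(coeff of dx∧dz)/∂y + ∂(coeff of dx∧dy)/∂z
  = ∂/∂x (3*x + 3*y) - ∂/∂y (0) + ∂/∂z (-2*x - 3*z).
Each of these terms simplifies to sums of mixed partials that cancel in pairs. The result is 0 (by equality of mixed partials for smooth functions — Schwarz / Clairaut).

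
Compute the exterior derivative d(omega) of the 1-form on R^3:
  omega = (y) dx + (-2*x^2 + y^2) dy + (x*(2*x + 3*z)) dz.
d(omega) = (-4*x - 1) dx ∧ dy + (4*x + 3*z) dx ∧ dz

For a 1-form omega = sum_i f_i dx_i, the exterior derivative is
  d(omega) = sum_{i < j} (∂f_j/∂x_i - ∂f_i/∂x_j) dx_i ∧ dx_j.
  coefficient of dx ∧ dy: ∂f_2/∂x - ∂f_1/∂y = ∂(-2*x^2 + y^2)/∂x - ∂(y)/∂y = -4*x - 1
  coefficient of dx ∧ dz: ∂f_3/∂x - ∂f_1/∂z = ∂(x*(2*x + 3*z))/∂x - ∂(y)/∂z = 4*x + 3*z
Assembling: d(omega) = (-4*x - 1) dx ∧ dy + (4*x + 3*z) dx ∧ dz.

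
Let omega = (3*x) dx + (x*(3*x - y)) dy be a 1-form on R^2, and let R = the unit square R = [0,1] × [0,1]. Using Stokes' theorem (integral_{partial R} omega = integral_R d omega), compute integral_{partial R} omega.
integral_(partial R) omega = 5/2

Stokes: integral_partial_R omega = integral_R d omega with d omega = (∂Q/∂x - ∂P/∂y) dx ∧ dy.
  ∂Q/∂x = 6*x - y
  ∂P/∂y = 0
  integrand = ∂Q/∂x - ∂P/∂y = 6*x - y.
Integrating over R: integral_0^1 integral_0^1 (6*x - y) dx dy = 5/2.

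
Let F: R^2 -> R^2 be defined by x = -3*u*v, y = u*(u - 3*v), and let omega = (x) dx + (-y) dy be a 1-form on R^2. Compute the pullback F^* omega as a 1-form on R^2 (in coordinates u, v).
F^* omega = (u^2*(-2*u + 9*v)) du + (3*u^3) dv

Using F^*(f dg) = (f ∘ F) d(g ∘ F), substitute each coordinate x_i by F_i(u, v) in f_i, and replace dx_i by d F_i = (∂F_i/∂u) du + (∂F_i/∂v) dv.
  For the x component: f_1(F) = -3*u*v; d F_1 = (-3*v) du + (-3*u) dv
  For the y component: f_2(F) = u*(-u + 3*v); d F_2 = (2*u - 3*v) du + (-3*u) dv
Combining and collecting du, dv coefficients:
  coeff of du: u^2*(-2*u + 9*v)
  coeff of dv: 3*u^3
F^* omega = (u^2*(-2*u + 9*v)) du + (3*u^3) dv.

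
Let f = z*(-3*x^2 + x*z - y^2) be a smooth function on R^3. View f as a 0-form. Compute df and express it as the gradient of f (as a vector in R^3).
df = (z*(-6*x + z)) dx + (-2*y*z) dy + (-3*x^2 + 2*x*z - y^2) dz; grad f = (z*(-6*x + z), -2*y*z, -3*x^2 + 2*x*z - y^2)

For a 0-form f, d f = (∂f/∂x) dx + (∂f/∂y) dy + (∂f/∂z) dz. The components of the vector representation are exactly the entries of grad f in Cartesian coordinates:
  ∂f/∂x = z*(-6*x + z)
  ∂f/∂y = -2*y*z
  ∂f/∂z = -3*x^2 + 2*x*z - y^2.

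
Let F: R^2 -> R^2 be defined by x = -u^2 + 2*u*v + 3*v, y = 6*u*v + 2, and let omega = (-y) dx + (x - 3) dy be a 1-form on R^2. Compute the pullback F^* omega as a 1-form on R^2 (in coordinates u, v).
F^* omega = (6*u^2*v + 4*u + 18*v^2 - 22*v) du + (-6*u^3 - 22*u - 6) dv

Using F^*(f dg) = (f ∘ F) d(g ∘ F), substitute each coordinate x_i by F_i(u, v) in f_i, and replace dx_i by d F_i = (∂F_i/∂u) du + (∂F_i/∂v) dv.
  For the x component: f_1(F) = -6*u*v - 2; d F_1 = (-2*u + 2*v) du + (2*u + 3) dv
  For the y component: f_2(F) = -u^2 + 2*u*v + 3*v - 3; d F_2 = (6*v) du + (6*u) dv
Combining and collecting du, dv coefficients:
  coeff of du: 6*u^2*v + 4*u + 18*v^2 - 22*v
  coeff of dv: -6*u^3 - 22*u - 6
F^* omega = (6*u^2*v + 4*u + 18*v^2 - 22*v) du + (-6*u^3 - 22*u - 6) dv.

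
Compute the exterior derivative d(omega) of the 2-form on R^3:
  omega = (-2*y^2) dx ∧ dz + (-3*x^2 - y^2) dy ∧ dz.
d(omega) = (-6*x + 4*y) dx ∧ dy ∧ dz

For a 2-form omega = sum_{i<j} g_{ij} dx_i ∧ dx_j, the exterior derivative is
  d(omega) = sum_{i<j} d(g_{ij}) ∧ dx_i ∧ dx_j = sum_{i<j, k} (∂g_{ij}/∂x_k) dx_k ∧ dx_i ∧ dx_j.
Expand each term, using dx_k ∧ dx_i ∧ dx_j = sgn(permutation) dx_{(a)} ∧ dx_{(b)} ∧ dx_{(c)} with (a < b < c) sorted:
  d(-2*y^2) includes (∂/∂y)(-2*y^2) dy = (-4*y) dy, which multiplied by dx ∧ dz gives (4*y) dx ∧ dy ∧ dz
  d(-3*x^2 - y^2) includes (∂/∂x)(-3*x^2 - y^2) dx = (-6*x) dx, which multiplied by dy ∧ dz gives (-6*x) dx ∧ dy ∧ dz
Collecting like 3-forms: d(omega) = (-6*x + 4*y) dx ∧ dy ∧ dz.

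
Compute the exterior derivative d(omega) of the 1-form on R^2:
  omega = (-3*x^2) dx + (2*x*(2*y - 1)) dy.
d(omega) = (4*y - 2) dx ∧ dy

For a 1-form omega = sum_i f_i dx_i, the exterior derivative is
  d(omega) = sum_{i < j} (∂f_j/∂x_i - ∂f_i/∂x_j) dx_i ∧ dx_j.
  coefficient of dx ∧ dy: ∂f_2/∂x - ∂f_1/∂y = ∂(2*x*(2*y - 1))/∂x - ∂(-3*x^2)/∂y = 4*y - 2
Assembling: d(omega) = (4*y - 2) dx ∧ dy.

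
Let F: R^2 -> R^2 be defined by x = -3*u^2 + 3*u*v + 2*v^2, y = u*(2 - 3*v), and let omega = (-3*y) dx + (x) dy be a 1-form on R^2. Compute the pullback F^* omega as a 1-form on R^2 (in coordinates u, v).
F^* omega = (-45*u^2*v + 30*u^2 + 18*u*v^2 - 12*u*v - 6*v^3 + 4*v^2) du + (3*u*(3*u^2 + 6*u*v - 6*u + 10*v^2 - 8*v)) dv

Using F^*(f dg) = (f ∘ F) d(g ∘ F), substitute each coordinate x_i by F_i(u, v) in f_i, and replace dx_i by d F_i = (∂F_i/∂u) du + (∂F_i/∂v) dv.
  For the x component: f_1(F) = 3*u*(3*v - 2); d F_1 = (-6*u + 3*v) du + (3*u + 4*v) dv
  For the y component: f_2(F) = -3*u^2 + 3*u*v + 2*v^2; d F_2 = (2 - 3*v) du + (-3*u) dv
Combining and collecting du, dv coefficients:
  coeff of du: -45*u^2*v + 30*u^2 + 18*u*v^2 - 12*u*v - 6*v^3 + 4*v^2
  coeff of dv: 3*u*(3*u^2 + 6*u*v - 6*u + 10*v^2 - 8*v)
F^* omega = (-45*u^2*v + 30*u^2 + 18*u*v^2 - 12*u*v - 6*v^3 + 4*v^2) du + (3*u*(3*u^2 + 6*u*v - 6*u + 10*v^2 - 8*v)) dv.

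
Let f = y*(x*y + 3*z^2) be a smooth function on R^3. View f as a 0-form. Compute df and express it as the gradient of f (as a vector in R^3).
df = (y^2) dx + (2*x*y + 3*z^2) dy + (6*y*z) dz; grad f = (y^2, 2*x*y + 3*z^2, 6*y*z)

For a 0-form f, d f = (∂f/∂x) dx + (∂f/∂y) dy + (∂f/∂z) dz. The components of the vector representation are exactly the entries of grad f in Cartesian coordinates:
  ∂f/∂x = y^2
  ∂f/∂y = 2*x*y + 3*z^2
  ∂f/∂z = 6*y*z.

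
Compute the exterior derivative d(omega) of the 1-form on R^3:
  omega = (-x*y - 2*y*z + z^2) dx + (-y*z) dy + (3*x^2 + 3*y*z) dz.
d(omega) = (x + 2*z) dx ∧ dy + (6*x + 2*y - 2*z) dx ∧ dz + (y + 3*z) dy ∧ dz

For a 1-form omega = sum_i f_i dx_i, the exterior derivative is
  d(omega) = sum_{i < j} (∂f_j/∂x_i - ∂f_i/∂x_j) dx_i ∧ dx_j.
  coefficient of dx ∧ dy: ∂f_2/∂x - ∂f_1/∂y = ∂(-y*z)/∂x - ∂(-x*y - 2*y*z + z^2)/∂y = x + 2*z
  coefficient of dx ∧ dz: ∂f_3/∂x - ∂f_1/∂z = ∂(3*x^2 + 3*y*z)/∂x - ∂(-x*y - 2*y*z + z^2)/∂z = 6*x + 2*y - 2*z
  coefficient of dy ∧ dz: ∂f_3/∂y - ∂f_2/∂z = ∂(3*x^2 + 3*y*z)/∂y - ∂(-y*z)/∂z = y + 3*z
Assembling: d(omega) = (x + 2*z) dx ∧ dy + (6*x + 2*y - 2*z) dx ∧ dz + (y + 3*z) dy ∧ dz.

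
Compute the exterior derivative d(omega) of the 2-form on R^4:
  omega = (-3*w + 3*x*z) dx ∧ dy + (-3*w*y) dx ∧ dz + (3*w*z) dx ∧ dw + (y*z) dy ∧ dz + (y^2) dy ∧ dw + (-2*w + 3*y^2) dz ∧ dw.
d(omega) = (3*w + 3*x) dx ∧ dy ∧ dz + (-3) dx ∧ dy ∧ dw + (-3*w - 3*y) dx ∧ dz ∧ dw + (6*y) dy ∧ dz ∧ dw

For a 2-form omega = sum_{i<j} g_{ij} dx_i ∧ dx_j, the exterior derivative is
  d(omega) = sum_{i<j} d(g_{ij}) ∧ dx_i ∧ dx_j = sum_{i<j, k} (∂g_{ij}/∂x_k) dx_k ∧ dx_i ∧ dx_j.
Expand each term, using dx_k ∧ dx_i ∧ dx_j = sgn(permutation) dx_{(a)} ∧ dx_{(b)} ∧ dx_{(c)} with (a < b < c) sorted:
  d(-3*w + 3*x*z) includes (∂/∂z)(-3*w + 3*x*z) dz = (3*x) dz, which multiplied by dx ∧ dy gives (3*x) dx ∧ dy ∧ dz
  d(-3*w + 3*x*z) includes (∂/∂w)(-3*w + 3*x*z) dw = (-3) dw, which multiplied by dx ∧ dy gives (-3) dx ∧ dy ∧ dw
  d(-3*w*y) includes (∂/∂y)(-3*w*y) dy = (-3*w) dy, which multiplied by dx ∧ dz gives (3*w) dx ∧ dy ∧ dz
  d(-3*w*y) includes (∂/∂w)(-3*w*y) dw = (-3*y) dw, which multiplied by dx ∧ dz gives (-3*y) dx ∧ dz ∧ dw
  d(3*w*z) includes (∂/∂z)(3*w*z) dz = (3*w) dz, which multiplied by dx ∧ dw gives (-3*w) dx ∧ dz ∧ dw
  d(-2*w + 3*y^2) includes (∂/∂y)(-2*w + 3*y^2) dy = (6*y) dy, which multiplied by dz ∧ dw gives (6*y) dy ∧ dz ∧ dw
Collecting like 3-forms: d(omega) = (3*w + 3*x) dx ∧ dy ∧ dz + (-3) dx ∧ dy ∧ dw + (-3*w - 3*y) dx ∧ dz ∧ dw + (6*y) dy ∧ dz ∧ dw.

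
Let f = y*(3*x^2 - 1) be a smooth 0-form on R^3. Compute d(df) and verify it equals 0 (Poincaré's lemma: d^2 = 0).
d(df) = 0

Step 1: df = sum_i (∂f/∂x_i) dx_i = (6*x*y) dx + (3*x^2 - 1) dy + (0) dz.
Step 2: Apply d again. Using the 1-form formula, the coefficient of dx ∧ dy in d(df) is ∂^2 f/∂x ∂y - ∂^2 f/∂y ∂x = (6*x) - (6*x) = 0 (equality of mixed partials for smooth f).
Similarly for dx ∧ dz and dy ∧ dz — all coefficients vanish. So d(df) = 0.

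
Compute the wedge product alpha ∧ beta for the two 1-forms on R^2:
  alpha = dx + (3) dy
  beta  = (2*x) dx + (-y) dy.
alpha ∧ beta = (-6*x - y) dx ∧ dy

Distribute the wedge, using dx_i ∧ dx_j = -dx_j ∧ dx_i and dx_i ∧ dx_i = 0. For each pair (i, j) with i < j, the coefficient of dx_i ∧ dx_j in alpha ∧ beta is (alpha_i * beta_j - alpha_j * beta_i). Collecting: alpha ∧ beta = (-6*x - y) dx ∧ dy.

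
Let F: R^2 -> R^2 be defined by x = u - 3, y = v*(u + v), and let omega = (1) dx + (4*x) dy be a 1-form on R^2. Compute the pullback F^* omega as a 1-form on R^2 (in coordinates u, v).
F^* omega = (4*u*v - 12*v + 1) du + (4*u^2 + 8*u*v - 12*u - 24*v) dv

Using F^*(f dg) = (f ∘ F) d(g ∘ F), substitute each coordinate x_i by F_i(u, v) in f_i, and replace dx_i by d F_i = (∂F_i/∂u) du + (∂F_i/∂v) dv.
  For the x component: f_1(F) = 1; d F_1 = (1) du + (0) dv
  For the y component: f_2(F) = 4*u - 12; d F_2 = (v) du + (u + 2*v) dv
Combining and collecting du, dv coefficients:
  coeff of du: 4*u*v - 12*v + 1
  coeff of dv: 4*u^2 + 8*u*v - 12*u - 24*v
F^* omega = (4*u*v - 12*v + 1) du + (4*u^2 + 8*u*v - 12*u - 24*v) dv.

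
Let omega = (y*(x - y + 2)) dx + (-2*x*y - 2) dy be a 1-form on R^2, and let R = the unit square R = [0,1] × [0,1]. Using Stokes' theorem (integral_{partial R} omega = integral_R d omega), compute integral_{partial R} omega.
integral_(partial R) omega = -5/2

Stokes: integral_partial_R omega = integral_R d omega with d omega = (∂Q/∂x - ∂P/∂y) dx ∧ dy.
  ∂Q/∂x = -2*y
  ∂P/∂y = x - 2*y + 2
  integrand = ∂Q/∂x - ∂P/∂y = -x - 2.
Integrating over R: integral_0^1 integral_0^1 (-x - 2) dx dy = -5/2.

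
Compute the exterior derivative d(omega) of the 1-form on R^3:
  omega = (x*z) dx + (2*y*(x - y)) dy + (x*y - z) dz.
d(omega) = (2*y) dx ∧ dy + (-x + y) dx ∧ dz + (x) dy ∧ dz

For a 1-form omega = sum_i f_i dx_i, the exterior derivative is
  d(omega) = sum_{i < j} (∂f_j/∂x_i - ∂f_i/∂x_j) dx_i ∧ dx_j.
  coefficient of dx ∧ dy: ∂f_2/∂x - ∂f_1/∂y = ∂(2*y*(x - y))/∂x - ∂(x*z)/∂y = 2*y
  coefficient of dx ∧ dz: ∂f_3/∂x - ∂f_1/∂z = ∂(x*y - z)/∂x - ∂(x*z)/∂z = -x + y
  coefficient of dy ∧ dz: ∂f_3/∂y - ∂f_2/∂z = ∂(x*y - z)/∂y - ∂(2*y*(x - y))/∂z = x
Assembling: d(omega) = (2*y) dx ∧ dy + (-x + y) dx ∧ dz + (x) dy ∧ dz.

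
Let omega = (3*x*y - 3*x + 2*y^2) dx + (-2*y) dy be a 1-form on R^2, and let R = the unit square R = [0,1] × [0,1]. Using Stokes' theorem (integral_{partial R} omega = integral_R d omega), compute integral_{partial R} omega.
integral_(partial R) omega = -7/2

Stokes: integral_partial_R omega = integral_R d omega with d omega = (∂Q/∂x - ∂P/∂y) dx ∧ dy.
  ∂Q/∂x = 0
  ∂P/∂y = 3*x + 4*y
  integrand = ∂Q/∂x - ∂P/∂y = -3*x - 4*y.
Integrating over R: integral_0^1 integral_0^1 (-3*x - 4*y) dx dy = -7/2.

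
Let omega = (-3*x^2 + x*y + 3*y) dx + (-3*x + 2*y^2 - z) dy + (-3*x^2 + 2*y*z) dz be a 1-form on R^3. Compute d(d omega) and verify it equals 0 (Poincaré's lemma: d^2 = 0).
d(d omega) = 0

Step 1: d omega = sum_{i<j} (∂f_j/∂x_i - ∂f_i/∂x_j) dx_i ∧ dx_j:
  coeff of dx ∧ dy: -x - 6
  coeff of dx ∧ dz: -6*x
  coeff of dy ∧ dz: 2*z + 1
Step 2: Apply d again to each 2-form coefficient. The only possible 3-form in R^3 is dx ∧ dy ∧ dz, with coefficient
  ∂(coeff of dy∧dz)/∂x - ∂(coeff of dx∧dz)/∂y + ∂(coeff of dx∧dy)/∂z
  = ∂/∂x (2*z + 1) - ∂/∂y (-6*x) + ∂/∂z (-x - 6).
Each of these terms simplifies to sums of mixed partials that cancel in pairs. The result is 0 (by equality of mixed partials for smooth functions — Schwarz / Clairaut).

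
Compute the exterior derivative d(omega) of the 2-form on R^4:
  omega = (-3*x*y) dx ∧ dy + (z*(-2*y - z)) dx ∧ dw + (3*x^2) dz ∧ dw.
d(omega) = (2*z) dx ∧ dy ∧ dw + (6*x + 2*y + 2*z) dx ∧ dz ∧ dw

For a 2-form omega = sum_{i<j} g_{ij} dx_i ∧ dx_j, the exterior derivative is
  d(omega) = sum_{i<j} d(g_{ij}) ∧ dx_i ∧ dx_j = sum_{i<j, k} (∂g_{ij}/∂x_k) dx_k ∧ dx_i ∧ dx_j.
Expand each term, using dx_k ∧ dx_i ∧ dx_j = sgn(permutation) dx_{(a)} ∧ dx_{(b)} ∧ dx_{(c)} with (a < b < c) sorted:
  d(z*(-2*y - z)) includes (∂/∂y)(z*(-2*y - z)) dy = (-2*z) dy, which multiplied by dx ∧ dw gives (2*z) dx ∧ dy ∧ dw
  d(z*(-2*y - z)) includes (∂/∂z)(z*(-2*y - z)) dz = (-2*y - 2*z) dz, which multiplied by dx ∧ dw gives (2*y + 2*z) dx ∧ dz ∧ dw
  d(3*x^2) includes (∂/∂x)(3*x^2) dx = (6*x) dx, which multiplied by dz ∧ dw gives (6*x) dx ∧ dz ∧ dw
Collecting like 3-forms: d(omega) = (2*z) dx ∧ dy ∧ dw + (6*x + 2*y + 2*z) dx ∧ dz ∧ dw.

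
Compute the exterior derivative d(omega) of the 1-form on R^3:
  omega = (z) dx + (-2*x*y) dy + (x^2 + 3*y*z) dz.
d(omega) = (-2*y) dx ∧ dy + (2*x - 1) dx ∧ dz + (3*z) dy ∧ dz

For a 1-form omega = sum_i f_i dx_i, the exterior derivative is
  d(omega) = sum_{i < j} (∂f_j/∂x_i - ∂f_i/∂x_j) dx_i ∧ dx_j.
  coefficient of dx ∧ dy: ∂f_2/∂x - ∂f_1/∂y = ∂(-2*x*y)/∂x - ∂(z)/∂y = -2*y
  coefficient of dx ∧ dz: ∂f_3/∂x - ∂f_1/∂z = ∂(x^2 + 3*y*z)/∂x - ∂(z)/∂z = 2*x - 1
  coefficient of dy ∧ dz: ∂f_3/∂y - ∂f_2/∂z = ∂(x^2 + 3*y*z)/∂y - ∂(-2*x*y)/∂z = 3*z
Assembling: d(omega) = (-2*y) dx ∧ dy + (2*x - 1) dx ∧ dz + (3*z) dy ∧ dz.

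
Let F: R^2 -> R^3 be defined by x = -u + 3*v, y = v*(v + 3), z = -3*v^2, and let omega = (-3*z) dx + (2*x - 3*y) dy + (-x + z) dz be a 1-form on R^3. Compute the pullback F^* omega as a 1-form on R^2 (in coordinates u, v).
F^* omega = (-9*v^2) du + (-10*u*v - 6*u + 12*v^3 + 30*v^2 - 9*v) dv

Using F^*(f dg) = (f ∘ F) d(g ∘ F), substitute each coordinate x_i by F_i(u, v) in f_i, and replace dx_i by d F_i = (∂F_i/∂u) du + (∂F_i/∂v) dv.
  For the x component: f_1(F) = 9*v^2; d F_1 = (-1) du + (3) dv
  For the y component: f_2(F) = -2*u - 3*v^2 - 3*v; d F_2 = (0) du + (2*v + 3) dv
  For the z component: f_3(F) = u - 3*v^2 - 3*v; d F_3 = (0) du + (-6*v) dv
Combining and collecting du, dv coefficients:
  coeff of du: -9*v^2
  coeff of dv: -10*u*v - 6*u + 12*v^3 + 30*v^2 - 9*v
F^* omega = (-9*v^2) du + (-10*u*v - 6*u + 12*v^3 + 30*v^2 - 9*v) dv.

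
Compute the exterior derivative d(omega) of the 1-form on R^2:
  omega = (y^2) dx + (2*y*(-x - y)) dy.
d(omega) = (-4*y) dx ∧ dy

For a 1-form omega = sum_i f_i dx_i, the exterior derivative is
  d(omega) = sum_{i < j} (∂f_j/∂x_i - ∂f_i/∂x_j) dx_i ∧ dx_j.
  coefficient of dx ∧ dy: ∂f_2/∂x - ∂f_1/∂y = ∂(2*y*(-x - y))/∂x - ∂(y^2)/∂y = -4*y
Assembling: d(omega) = (-4*y) dx ∧ dy.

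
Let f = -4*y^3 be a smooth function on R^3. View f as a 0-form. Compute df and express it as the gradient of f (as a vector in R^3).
df = (0) dx + (-12*y^2) dy + (0) dz; grad f = (0, -12*y^2, 0)

For a 0-form f, d f = (∂f/∂x) dx + (∂f/∂y) dy + (∂f/∂z) dz. The components of the vector representation are exactly the entries of grad f in Cartesian coordinates:
  ∂f/∂x = 0
  ∂f/∂y = -12*y^2
  ∂f/∂z = 0.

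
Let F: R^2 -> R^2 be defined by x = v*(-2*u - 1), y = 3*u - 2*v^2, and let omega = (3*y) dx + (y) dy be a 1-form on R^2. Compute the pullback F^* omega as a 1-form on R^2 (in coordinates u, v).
F^* omega = (-18*u*v + 9*u + 12*v^3 - 6*v^2) du + (-18*u^2 + 12*u*v^2 - 12*u*v - 9*u + 8*v^3 + 6*v^2) dv

Using F^*(f dg) = (f ∘ F) d(g ∘ F), substitute each coordinate x_i by F_i(u, v) in f_i, and replace dx_i by d F_i = (∂F_i/∂u) du + (∂F_i/∂v) dv.
  For the x component: f_1(F) = 9*u - 6*v^2; d F_1 = (-2*v) du + (-2*u - 1) dv
  For the y component: f_2(F) = 3*u - 2*v^2; d F_2 = (3) du + (-4*v) dv
Combining and collecting du, dv coefficients:
  coeff of du: -18*u*v + 9*u + 12*v^3 - 6*v^2
  coeff of dv: -18*u^2 + 12*u*v^2 - 12*u*v - 9*u + 8*v^3 + 6*v^2
F^* omega = (-18*u*v + 9*u + 12*v^3 - 6*v^2) du + (-18*u^2 + 12*u*v^2 - 12*u*v - 9*u + 8*v^3 + 6*v^2) dv.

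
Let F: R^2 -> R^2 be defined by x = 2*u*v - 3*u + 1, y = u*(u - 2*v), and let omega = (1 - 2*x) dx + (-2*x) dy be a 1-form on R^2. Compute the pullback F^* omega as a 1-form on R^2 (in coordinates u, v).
F^* omega = (-8*u^2*v + 12*u^2 + 12*u*v - 22*u + 2*v + 3) du + (2*u) dv

Using F^*(f dg) = (f ∘ F) d(g ∘ F), substitute each coordinate x_i by F_i(u, v) in f_i, and replace dx_i by d F_i = (∂F_i/∂u) du + (∂F_i/∂v) dv.
  For the x component: f_1(F) = -4*u*v + 6*u - 1; d F_1 = (2*v - 3) du + (2*u) dv
  For the y component: f_2(F) = -4*u*v + 6*u - 2; d F_2 = (2*u - 2*v) du + (-2*u) dv
Combining and collecting du, dv coefficients:
  coeff of du: -8*u^2*v + 12*u^2 + 12*u*v - 22*u + 2*v + 3
  coeff of dv: 2*u
F^* omega = (-8*u^2*v + 12*u^2 + 12*u*v - 22*u + 2*v + 3) du + (2*u) dv.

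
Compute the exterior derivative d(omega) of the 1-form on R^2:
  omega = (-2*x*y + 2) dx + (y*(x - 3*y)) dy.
d(omega) = (2*x + y) dx ∧ dy

For a 1-form omega = sum_i f_i dx_i, the exterior derivative is
  d(omega) = sum_{i < j} (∂f_j/∂x_i - ∂f_i/∂x_j) dx_i ∧ dx_j.
  coefficient of dx ∧ dy: ∂f_2/∂x - ∂f_1/∂y = ∂(y*(x - 3*y))/∂x - ∂(-2*x*y + 2)/∂y = 2*x + y
Assembling: d(omega) = (2*x + y) dx ∧ dy.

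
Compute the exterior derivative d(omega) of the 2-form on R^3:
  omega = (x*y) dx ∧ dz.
d(omega) = (-x) dx ∧ dy ∧ dz

For a 2-form omega = sum_{i<j} g_{ij} dx_i ∧ dx_j, the exterior derivative is
  d(omega) = sum_{i<j} d(g_{ij}) ∧ dx_i ∧ dx_j = sum_{i<j, k} (∂g_{ij}/∂x_k) dx_k ∧ dx_i ∧ dx_j.
Expand each term, using dx_k ∧ dx_i ∧ dx_j = sgn(permutation) dx_{(a)} ∧ dx_{(b)} ∧ dx_{(c)} with (a < b < c) sorted:
  d(x*y) includes (∂/∂y)(x*y) dy = (x) dy, which multiplied by dx ∧ dz gives (-x) dx ∧ dy ∧ dz
Collecting like 3-forms: d(omega) = (-x) dx ∧ dy ∧ dz.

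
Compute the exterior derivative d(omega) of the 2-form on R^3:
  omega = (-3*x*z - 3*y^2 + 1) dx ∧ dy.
d(omega) = (-3*x) dx ∧ dy ∧ dz

For a 2-form omega = sum_{i<j} g_{ij} dx_i ∧ dx_j, the exterior derivative is
  d(omega) = sum_{i<j} d(g_{ij}) ∧ dx_i ∧ dx_j = sum_{i<j, k} (∂g_{ij}/∂x_k) dx_k ∧ dx_i ∧ dx_j.
Expand each term, using dx_k ∧ dx_i ∧ dx_j = sgn(permutation) dx_{(a)} ∧ dx_{(b)} ∧ dx_{(c)} with (a < b < c) sorted:
  d(-3*x*z - 3*y^2 + 1) includes (∂/∂z)(-3*x*z - 3*y^2 + 1) dz = (-3*x) dz, which multiplied by dx ∧ dy gives (-3*x) dx ∧ dy ∧ dz
Collecting like 3-forms: d(omega) = (-3*x) dx ∧ dy ∧ dz.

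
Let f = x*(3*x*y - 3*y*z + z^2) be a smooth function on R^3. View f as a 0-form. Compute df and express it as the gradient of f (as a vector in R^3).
df = (6*x*y - 3*y*z + z^2) dx + (3*x*(x - z)) dy + (x*(-3*y + 2*z)) dz; grad f = (6*x*y - 3*y*z + z^2, 3*x*(x - z), x*(-3*y + 2*z))

For a 0-form f, d f = (∂f/∂x) dx + (∂f/∂y) dy + (∂f/∂z) dz. The components of the vector representation are exactly the entries of grad f in Cartesian coordinates:
  ∂f/∂x = 6*x*y - 3*y*z + z^2
  ∂f/∂y = 3*x*(x - z)
  ∂f/∂z = x*(-3*y + 2*z).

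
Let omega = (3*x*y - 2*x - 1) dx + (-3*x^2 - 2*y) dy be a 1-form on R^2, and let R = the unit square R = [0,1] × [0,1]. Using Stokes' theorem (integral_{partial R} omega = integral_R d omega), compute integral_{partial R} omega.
integral_(partial R) omega = -9/2

Stokes: integral_partial_R omega = integral_R d omega with d omega = (∂Q/∂x - ∂P/∂y) dx ∧ dy.
  ∂Q/∂x = -6*x
  ∂P/∂y = 3*x
  integrand = ∂Q/∂x - ∂P/∂y = -9*x.
Integrating over R: integral_0^1 integral_0^1 (-9*x) dx dy = -9/2.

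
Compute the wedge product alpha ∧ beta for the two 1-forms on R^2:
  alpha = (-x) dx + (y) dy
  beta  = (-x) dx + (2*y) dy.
alpha ∧ beta = (-x*y) dx ∧ dy

Distribute the wedge, using dx_i ∧ dx_j = -dx_j ∧ dx_i and dx_i ∧ dx_i = 0. For each pair (i, j) with i < j, the coefficient of dx_i ∧ dx_j in alpha ∧ beta is (alpha_i * beta_j - alpha_j * beta_i). Collecting: alpha ∧ beta = (-x*y) dx ∧ dy.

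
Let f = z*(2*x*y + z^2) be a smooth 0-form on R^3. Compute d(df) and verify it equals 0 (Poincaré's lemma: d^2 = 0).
d(df) = 0

Step 1: df = sum_i (∂f/∂x_i) dx_i = (2*y*z) dx + (2*x*z) dy + (2*x*y + 3*z^2) dz.
Step 2: Apply d again. Using the 1-form formula, the coefficient of dx ∧ dy in d(df) is ∂^2 f/∂x ∂y - ∂^2 f/∂y ∂x = (2*z) - (2*z) = 0 (equality of mixed partials for smooth f).
Similarly for dx ∧ dz and dy ∧ dz — all coefficients vanish. So d(df) = 0.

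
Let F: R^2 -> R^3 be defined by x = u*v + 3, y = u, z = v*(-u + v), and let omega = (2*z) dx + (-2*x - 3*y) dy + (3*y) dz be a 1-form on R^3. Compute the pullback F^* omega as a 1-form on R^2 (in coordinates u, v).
F^* omega = (-2*u*v^2 - 5*u*v - 3*u + 2*v^3 - 6) du + (u*(-2*u*v - 3*u + 2*v^2 + 6*v)) dv

Using F^*(f dg) = (f ∘ F) d(g ∘ F), substitute each coordinate x_i by F_i(u, v) in f_i, and replace dx_i by d F_i = (∂F_i/∂u) du + (∂F_i/∂v) dv.
  For the x component: f_1(F) = 2*v*(-u + v); d F_1 = (v) du + (u) dv
  For the y component: f_2(F) = -2*u*v - 3*u - 6; d F_2 = (1) du + (0) dv
  For the z component: f_3(F) = 3*u; d F_3 = (-v) du + (-u + 2*v) dv
Combining and collecting du, dv coefficients:
  coeff of du: -2*u*v^2 - 5*u*v - 3*u + 2*v^3 - 6
  coeff of dv: u*(-2*u*v - 3*u + 2*v^2 + 6*v)
F^* omega = (-2*u*v^2 - 5*u*v - 3*u + 2*v^3 - 6) du + (u*(-2*u*v - 3*u + 2*v^2 + 6*v)) dv.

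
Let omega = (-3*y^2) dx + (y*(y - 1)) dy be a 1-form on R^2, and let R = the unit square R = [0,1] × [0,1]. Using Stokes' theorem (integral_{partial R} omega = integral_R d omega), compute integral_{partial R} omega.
integral_(partial R) omega = 3

Stokes: integral_partial_R omega = integral_R d omega with d omega = (∂Q/∂x - ∂P/∂y) dx ∧ dy.
  ∂Q/∂x = 0
  ∂P/∂y = -6*y
  integrand = ∂Q/∂x - ∂P/∂y = 6*y.
Integrating over R: integral_0^1 integral_0^1 (6*y) dx dy = 3.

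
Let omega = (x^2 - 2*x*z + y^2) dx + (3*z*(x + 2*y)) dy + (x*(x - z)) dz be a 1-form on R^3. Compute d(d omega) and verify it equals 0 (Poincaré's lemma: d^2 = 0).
d(d omega) = 0

Step 1: d omega = sum_{i<j} (∂f_j/∂x_i - ∂f_i/∂x_j) dx_i ∧ dx_j:
  coeff of dx ∧ dy: -2*y + 3*z
  coeff of dx ∧ dz: 4*x - z
  coeff of dy ∧ dz: -3*x - 6*y
Step 2: Apply d again to each 2-form coefficient. The only possible 3-form in R^3 is dx ∧ dy ∧ dz, with coefficient
  ∂(coeff of dy∧dz)/∂x - ∂(coeff of dx∧dz)/∂y + ∂(coeff of dx∧dy)/∂z
  = ∂/∂x (-3*x - 6*y) - ∂/∂y (4*x - z) + ∂/∂z (-2*y + 3*z).
Each of these terms simplifies to sums of mixed partials that cancel in pairs. The result is 0 (by equality of mixed partials for smooth functions — Schwarz / Clairaut).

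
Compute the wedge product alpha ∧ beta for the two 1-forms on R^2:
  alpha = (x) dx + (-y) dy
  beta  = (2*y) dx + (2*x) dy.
alpha ∧ beta = (2*x^2 + 2*y^2) dx ∧ dy

Distribute the wedge, using dx_i ∧ dx_j = -dx_j ∧ dx_i and dx_i ∧ dx_i = 0. For each pair (i, j) with i < j, the coefficient of dx_i ∧ dx_j in alpha ∧ beta is (alpha_i * beta_j - alpha_j * beta_i). Collecting: alpha ∧ beta = (2*x^2 + 2*y^2) dx ∧ dy.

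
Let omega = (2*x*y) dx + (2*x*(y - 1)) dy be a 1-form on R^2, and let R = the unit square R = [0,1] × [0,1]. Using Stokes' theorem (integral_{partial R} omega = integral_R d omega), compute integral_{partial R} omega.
integral_(partial R) omega = -2

Stokes: integral_partial_R omega = integral_R d omega with d omega = (∂Q/∂x - ∂P/∂y) dx ∧ dy.
  ∂Q/∂x = 2*y - 2
  ∂P/∂y = 2*x
  integrand = ∂Q/∂x - ∂P/∂y = -2*x + 2*y - 2.
Integrating over R: integral_0^1 integral_0^1 (-2*x + 2*y - 2) dx dy = -2.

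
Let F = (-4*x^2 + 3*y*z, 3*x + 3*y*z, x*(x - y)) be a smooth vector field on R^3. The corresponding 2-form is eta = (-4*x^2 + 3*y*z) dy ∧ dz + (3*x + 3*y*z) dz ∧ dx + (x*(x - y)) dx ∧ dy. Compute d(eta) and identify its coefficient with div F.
d(eta) = (-8*x + 3*z) dx ∧ dy ∧ dz; div F = -8*x + 3*z

For a 2-form in R^3 of the form above, applying d gives a 3-form with coefficient ∂P/∂x + ∂Q/∂y + ∂R/∂z:
  ∂P/∂x = -8*x
  ∂Q/∂y = 3*z
  ∂R/∂z = 0
Sum = -8*x + 3*z, which is exactly div F.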